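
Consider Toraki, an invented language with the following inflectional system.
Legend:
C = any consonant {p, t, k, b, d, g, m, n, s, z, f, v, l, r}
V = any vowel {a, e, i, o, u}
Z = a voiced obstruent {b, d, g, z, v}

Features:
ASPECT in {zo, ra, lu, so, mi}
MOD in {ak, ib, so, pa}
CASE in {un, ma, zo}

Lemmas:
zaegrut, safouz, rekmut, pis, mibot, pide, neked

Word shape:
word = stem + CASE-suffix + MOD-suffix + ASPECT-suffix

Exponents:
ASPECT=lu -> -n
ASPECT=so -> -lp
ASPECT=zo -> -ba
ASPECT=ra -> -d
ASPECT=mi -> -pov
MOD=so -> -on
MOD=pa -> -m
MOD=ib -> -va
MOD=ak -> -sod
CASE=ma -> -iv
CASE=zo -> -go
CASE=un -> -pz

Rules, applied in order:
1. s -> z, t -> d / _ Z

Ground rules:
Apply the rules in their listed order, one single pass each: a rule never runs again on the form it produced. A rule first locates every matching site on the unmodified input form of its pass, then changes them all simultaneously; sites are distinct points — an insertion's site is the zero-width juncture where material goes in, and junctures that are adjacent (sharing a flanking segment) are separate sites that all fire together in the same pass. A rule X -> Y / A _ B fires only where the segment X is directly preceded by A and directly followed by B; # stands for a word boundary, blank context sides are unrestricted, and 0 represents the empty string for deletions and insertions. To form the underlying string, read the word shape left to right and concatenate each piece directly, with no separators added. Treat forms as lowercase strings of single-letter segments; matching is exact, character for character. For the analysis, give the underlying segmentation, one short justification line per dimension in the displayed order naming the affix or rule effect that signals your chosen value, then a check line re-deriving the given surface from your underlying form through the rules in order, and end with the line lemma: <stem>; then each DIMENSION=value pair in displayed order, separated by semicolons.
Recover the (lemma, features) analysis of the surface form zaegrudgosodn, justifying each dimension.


underlying: zaegrut-go-sod-n
ASPECT=lu - signalled by the affix -n
MOD=ak - signalled by the affix -sod
CASE=zo - signalled by the affix -go
check: zaegrutgosodn -> zaegrudgosodn
lemma: zaegrut; ASPECT=lu; MOD=ak; CASE=zo


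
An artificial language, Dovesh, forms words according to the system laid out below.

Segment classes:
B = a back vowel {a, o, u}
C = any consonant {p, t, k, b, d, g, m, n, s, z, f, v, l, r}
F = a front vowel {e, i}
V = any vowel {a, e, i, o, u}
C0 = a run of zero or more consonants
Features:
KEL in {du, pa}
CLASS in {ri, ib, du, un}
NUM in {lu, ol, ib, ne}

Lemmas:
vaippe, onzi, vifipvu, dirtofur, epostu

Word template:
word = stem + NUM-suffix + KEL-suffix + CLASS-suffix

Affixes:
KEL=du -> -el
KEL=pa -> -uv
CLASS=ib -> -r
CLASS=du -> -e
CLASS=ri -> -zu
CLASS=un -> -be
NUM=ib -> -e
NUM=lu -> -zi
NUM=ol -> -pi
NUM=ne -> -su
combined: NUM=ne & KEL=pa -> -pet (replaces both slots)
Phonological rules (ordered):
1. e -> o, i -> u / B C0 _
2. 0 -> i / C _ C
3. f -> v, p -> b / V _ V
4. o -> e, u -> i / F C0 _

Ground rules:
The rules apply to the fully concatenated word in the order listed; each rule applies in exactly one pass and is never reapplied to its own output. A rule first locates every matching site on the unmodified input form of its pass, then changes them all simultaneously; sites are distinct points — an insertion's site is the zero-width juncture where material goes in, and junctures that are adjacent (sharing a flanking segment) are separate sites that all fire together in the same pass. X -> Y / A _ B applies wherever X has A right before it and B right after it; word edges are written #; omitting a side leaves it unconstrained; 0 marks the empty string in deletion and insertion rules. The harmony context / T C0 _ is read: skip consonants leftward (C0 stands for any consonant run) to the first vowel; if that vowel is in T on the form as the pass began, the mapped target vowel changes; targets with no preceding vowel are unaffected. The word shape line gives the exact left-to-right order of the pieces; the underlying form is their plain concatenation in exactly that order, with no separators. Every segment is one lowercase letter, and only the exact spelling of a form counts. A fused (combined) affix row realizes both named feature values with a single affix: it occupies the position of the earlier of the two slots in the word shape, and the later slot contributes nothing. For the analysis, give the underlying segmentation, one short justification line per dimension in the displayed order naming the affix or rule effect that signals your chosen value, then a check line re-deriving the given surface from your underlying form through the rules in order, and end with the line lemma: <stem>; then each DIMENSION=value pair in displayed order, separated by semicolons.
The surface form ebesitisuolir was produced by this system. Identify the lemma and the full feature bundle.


underlying: epostu-su-el-r
KEL=du - signalled by the affix -el
CLASS=ib - signalled by the affix -r
NUM=ne - signalled by the affix -su
check: epostusuelr -> epostusuolr -> epositusuolir -> ebositusuolir -> ebesitisuolir
lemma: epostu; KEL=du; CLASS=ib; NUM=ne


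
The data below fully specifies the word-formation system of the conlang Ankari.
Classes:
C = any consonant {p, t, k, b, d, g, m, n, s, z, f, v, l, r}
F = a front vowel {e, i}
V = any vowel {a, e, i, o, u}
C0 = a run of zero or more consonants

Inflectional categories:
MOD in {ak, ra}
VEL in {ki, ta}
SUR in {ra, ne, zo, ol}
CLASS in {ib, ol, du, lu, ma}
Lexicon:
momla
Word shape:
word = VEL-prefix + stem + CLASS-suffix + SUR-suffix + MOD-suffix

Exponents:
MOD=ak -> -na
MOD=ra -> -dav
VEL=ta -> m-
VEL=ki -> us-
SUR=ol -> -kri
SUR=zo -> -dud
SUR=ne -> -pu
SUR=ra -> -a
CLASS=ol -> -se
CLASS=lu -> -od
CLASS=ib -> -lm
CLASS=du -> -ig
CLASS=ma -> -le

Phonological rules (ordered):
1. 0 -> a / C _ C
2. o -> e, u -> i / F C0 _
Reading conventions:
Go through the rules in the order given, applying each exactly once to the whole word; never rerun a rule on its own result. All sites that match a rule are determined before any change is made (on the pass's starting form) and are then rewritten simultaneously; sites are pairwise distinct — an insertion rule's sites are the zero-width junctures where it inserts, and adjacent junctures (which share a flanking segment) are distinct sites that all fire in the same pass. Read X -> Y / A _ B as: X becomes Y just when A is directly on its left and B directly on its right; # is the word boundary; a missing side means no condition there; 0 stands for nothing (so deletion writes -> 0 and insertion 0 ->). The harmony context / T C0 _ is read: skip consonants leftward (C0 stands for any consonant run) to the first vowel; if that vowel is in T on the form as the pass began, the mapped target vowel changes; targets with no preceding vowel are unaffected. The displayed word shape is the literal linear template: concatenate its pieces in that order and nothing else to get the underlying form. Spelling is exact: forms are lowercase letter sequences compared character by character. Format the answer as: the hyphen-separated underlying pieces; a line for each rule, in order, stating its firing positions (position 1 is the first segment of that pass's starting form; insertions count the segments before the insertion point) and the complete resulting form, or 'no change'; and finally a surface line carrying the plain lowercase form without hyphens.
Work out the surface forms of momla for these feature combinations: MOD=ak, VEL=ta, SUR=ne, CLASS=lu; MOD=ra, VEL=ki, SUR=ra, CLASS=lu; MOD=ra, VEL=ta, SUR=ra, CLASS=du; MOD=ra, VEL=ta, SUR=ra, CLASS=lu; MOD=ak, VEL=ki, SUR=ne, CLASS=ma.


cell MOD=ak, VEL=ta, SUR=ne, CLASS=lu:
underlying: m-momla-od-pu-na
1. 0 -> a / C _ C: inserts after position(s) 1, 4, 8: mamomalaodapuna
2. o -> e, u -> i / F C0 _: no change
surface: mamomalaodapuna

cell MOD=ra, VEL=ki, SUR=ra, CLASS=lu:
underlying: us-momla-od-a-dav
1. 0 -> a / C _ C: inserts after position(s) 2, 5: usamomalaodadav
2. o -> e, u -> i / F C0 _: no change
surface: usamomalaodadav

cell MOD=ra, VEL=ta, SUR=ra, CLASS=du:
underlying: m-momla-ig-a-dav
1. 0 -> a / C _ C: inserts after position(s) 1, 4: mamomalaigadav
2. o -> e, u -> i / F C0 _: no change
surface: mamomalaigadav

cell MOD=ra, VEL=ta, SUR=ra, CLASS=lu:
underlying: m-momla-od-a-dav
1. 0 -> a / C _ C: inserts after position(s) 1, 4: mamomalaodadav
2. o -> e, u -> i / F C0 _: no change
surface: mamomalaodadav

cell MOD=ak, VEL=ki, SUR=ne, CLASS=ma:
underlying: us-momla-le-pu-na
1. 0 -> a / C _ C: inserts after position(s) 2, 5: usamomalalepuna
2. o -> e, u -> i / F C0 _: fires at position(s) 13: usamomalalepina
surface: usamomalalepina


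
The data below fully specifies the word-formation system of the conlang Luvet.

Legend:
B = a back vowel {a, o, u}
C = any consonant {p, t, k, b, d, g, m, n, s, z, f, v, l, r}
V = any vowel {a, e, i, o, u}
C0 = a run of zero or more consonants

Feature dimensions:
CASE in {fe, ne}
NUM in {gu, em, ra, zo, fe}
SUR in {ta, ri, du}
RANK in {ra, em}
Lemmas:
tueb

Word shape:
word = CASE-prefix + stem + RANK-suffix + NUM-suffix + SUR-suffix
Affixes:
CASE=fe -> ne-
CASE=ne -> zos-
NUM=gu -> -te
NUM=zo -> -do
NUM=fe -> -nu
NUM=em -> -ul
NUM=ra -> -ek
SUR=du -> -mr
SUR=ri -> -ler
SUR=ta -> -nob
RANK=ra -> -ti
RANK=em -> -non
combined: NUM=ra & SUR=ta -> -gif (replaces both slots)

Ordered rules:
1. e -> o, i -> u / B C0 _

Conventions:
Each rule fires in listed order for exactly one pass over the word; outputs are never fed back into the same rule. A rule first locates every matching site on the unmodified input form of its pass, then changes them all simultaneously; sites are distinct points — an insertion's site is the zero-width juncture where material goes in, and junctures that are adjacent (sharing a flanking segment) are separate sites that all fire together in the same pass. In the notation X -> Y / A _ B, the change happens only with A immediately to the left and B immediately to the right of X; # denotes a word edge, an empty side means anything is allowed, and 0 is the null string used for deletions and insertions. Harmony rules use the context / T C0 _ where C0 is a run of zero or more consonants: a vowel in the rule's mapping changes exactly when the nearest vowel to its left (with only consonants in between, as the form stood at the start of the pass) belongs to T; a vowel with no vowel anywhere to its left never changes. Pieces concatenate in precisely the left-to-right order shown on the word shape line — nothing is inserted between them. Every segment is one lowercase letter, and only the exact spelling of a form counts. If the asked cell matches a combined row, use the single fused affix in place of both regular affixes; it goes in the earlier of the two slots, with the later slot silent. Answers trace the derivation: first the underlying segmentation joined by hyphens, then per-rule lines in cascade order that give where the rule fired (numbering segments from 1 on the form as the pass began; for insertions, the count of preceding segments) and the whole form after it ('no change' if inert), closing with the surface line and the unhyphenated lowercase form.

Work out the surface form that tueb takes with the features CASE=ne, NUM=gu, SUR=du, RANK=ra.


underlying: zos-tueb-ti-te-mr
1. e -> o, i -> u / B C0 _: fires at position(s) 6: zostuobtitemr
surface: zostuobtitemr


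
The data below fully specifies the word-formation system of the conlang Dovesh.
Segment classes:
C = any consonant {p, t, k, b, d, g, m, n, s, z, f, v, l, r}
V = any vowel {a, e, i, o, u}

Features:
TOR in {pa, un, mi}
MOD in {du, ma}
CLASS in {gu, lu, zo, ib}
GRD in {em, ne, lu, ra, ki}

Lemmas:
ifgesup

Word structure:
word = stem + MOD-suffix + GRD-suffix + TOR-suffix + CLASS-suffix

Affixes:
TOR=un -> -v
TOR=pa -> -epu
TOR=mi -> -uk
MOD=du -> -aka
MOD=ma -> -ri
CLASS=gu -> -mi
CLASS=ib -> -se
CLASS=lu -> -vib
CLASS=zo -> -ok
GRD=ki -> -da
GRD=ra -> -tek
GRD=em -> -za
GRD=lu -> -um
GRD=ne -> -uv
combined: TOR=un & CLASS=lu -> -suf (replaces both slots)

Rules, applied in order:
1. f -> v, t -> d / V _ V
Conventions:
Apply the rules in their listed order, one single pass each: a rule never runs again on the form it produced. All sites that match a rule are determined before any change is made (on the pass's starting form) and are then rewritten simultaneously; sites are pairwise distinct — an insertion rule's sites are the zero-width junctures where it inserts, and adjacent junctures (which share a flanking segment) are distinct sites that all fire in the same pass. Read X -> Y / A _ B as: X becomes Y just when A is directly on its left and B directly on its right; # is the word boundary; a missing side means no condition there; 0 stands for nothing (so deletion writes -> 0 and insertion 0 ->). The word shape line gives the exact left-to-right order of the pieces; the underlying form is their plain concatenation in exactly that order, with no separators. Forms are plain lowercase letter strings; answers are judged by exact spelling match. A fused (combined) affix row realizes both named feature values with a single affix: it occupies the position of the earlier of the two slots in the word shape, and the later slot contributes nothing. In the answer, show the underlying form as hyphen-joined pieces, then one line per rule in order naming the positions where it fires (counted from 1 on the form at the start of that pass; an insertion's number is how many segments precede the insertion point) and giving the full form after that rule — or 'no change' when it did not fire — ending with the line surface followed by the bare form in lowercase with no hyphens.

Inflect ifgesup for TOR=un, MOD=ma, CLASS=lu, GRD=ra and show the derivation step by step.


underlying: ifgesup-ri-tek-suf
1. f -> v, t -> d / V _ V: fires at position(s) 10: ifgesuprideksuf
surface: ifgesuprideksuf


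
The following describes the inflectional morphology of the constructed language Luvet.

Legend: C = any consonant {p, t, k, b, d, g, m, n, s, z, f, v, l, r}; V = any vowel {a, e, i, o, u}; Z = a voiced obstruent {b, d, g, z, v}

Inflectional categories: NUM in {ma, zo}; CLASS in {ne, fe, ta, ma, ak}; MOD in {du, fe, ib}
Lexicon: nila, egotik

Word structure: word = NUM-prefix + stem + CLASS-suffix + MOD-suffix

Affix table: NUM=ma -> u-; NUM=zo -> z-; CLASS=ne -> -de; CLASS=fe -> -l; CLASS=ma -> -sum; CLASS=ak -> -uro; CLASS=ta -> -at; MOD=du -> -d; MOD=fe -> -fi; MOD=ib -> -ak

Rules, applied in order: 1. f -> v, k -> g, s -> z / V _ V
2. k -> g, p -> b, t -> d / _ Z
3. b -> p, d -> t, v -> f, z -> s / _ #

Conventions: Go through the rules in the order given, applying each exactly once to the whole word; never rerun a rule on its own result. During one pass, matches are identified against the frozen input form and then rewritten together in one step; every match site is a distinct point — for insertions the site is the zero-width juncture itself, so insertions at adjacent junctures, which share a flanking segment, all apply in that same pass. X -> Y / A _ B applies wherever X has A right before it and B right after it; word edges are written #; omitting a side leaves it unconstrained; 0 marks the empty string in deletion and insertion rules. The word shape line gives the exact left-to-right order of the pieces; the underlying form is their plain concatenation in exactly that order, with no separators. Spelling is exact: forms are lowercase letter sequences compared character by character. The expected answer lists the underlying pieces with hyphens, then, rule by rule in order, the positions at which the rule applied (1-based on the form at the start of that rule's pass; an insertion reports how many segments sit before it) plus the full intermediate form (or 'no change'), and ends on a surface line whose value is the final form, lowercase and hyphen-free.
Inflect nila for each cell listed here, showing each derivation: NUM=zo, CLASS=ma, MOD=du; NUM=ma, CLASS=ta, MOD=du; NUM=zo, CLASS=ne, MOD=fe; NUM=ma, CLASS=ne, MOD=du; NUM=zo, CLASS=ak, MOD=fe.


cell NUM=zo, CLASS=ma, MOD=du:
underlying: z-nila-sum-d
1. f -> v, k -> g, s -> z / V _ V: fires at position(s) 6: znilazumd
2. k -> g, p -> b, t -> d / _ Z: no change
3. b -> p, d -> t, v -> f, z -> s / _ #: fires at position(s) 9: znilazumt
surface: znilazumt

cell NUM=ma, CLASS=ta, MOD=du:
underlying: u-nila-at-d
1. f -> v, k -> g, s -> z / V _ V: no change
2. k -> g, p -> b, t -> d / _ Z: fires at position(s) 7: unilaadd
3. b -> p, d -> t, v -> f, z -> s / _ #: fires at position(s) 8: unilaadt
surface: unilaadt

cell NUM=zo, CLASS=ne, MOD=fe:
underlying: z-nila-de-fi
1. f -> v, k -> g, s -> z / V _ V: fires at position(s) 8: zniladevi
2. k -> g, p -> b, t -> d / _ Z: no change
3. b -> p, d -> t, v -> f, z -> s / _ #: no change
surface: zniladevi

cell NUM=ma, CLASS=ne, MOD=du:
underlying: u-nila-de-d
1. f -> v, k -> g, s -> z / V _ V: no change
2. k -> g, p -> b, t -> d / _ Z: no change
3. b -> p, d -> t, v -> f, z -> s / _ #: fires at position(s) 8: uniladet
surface: uniladet

cell NUM=zo, CLASS=ak, MOD=fe:
underlying: z-nila-uro-fi
1. f -> v, k -> g, s -> z / V _ V: fires at position(s) 9: znilaurovi
2. k -> g, p -> b, t -> d / _ Z: no change
3. b -> p, d -> t, v -> f, z -> s / _ #: no change
surface: znilaurovi


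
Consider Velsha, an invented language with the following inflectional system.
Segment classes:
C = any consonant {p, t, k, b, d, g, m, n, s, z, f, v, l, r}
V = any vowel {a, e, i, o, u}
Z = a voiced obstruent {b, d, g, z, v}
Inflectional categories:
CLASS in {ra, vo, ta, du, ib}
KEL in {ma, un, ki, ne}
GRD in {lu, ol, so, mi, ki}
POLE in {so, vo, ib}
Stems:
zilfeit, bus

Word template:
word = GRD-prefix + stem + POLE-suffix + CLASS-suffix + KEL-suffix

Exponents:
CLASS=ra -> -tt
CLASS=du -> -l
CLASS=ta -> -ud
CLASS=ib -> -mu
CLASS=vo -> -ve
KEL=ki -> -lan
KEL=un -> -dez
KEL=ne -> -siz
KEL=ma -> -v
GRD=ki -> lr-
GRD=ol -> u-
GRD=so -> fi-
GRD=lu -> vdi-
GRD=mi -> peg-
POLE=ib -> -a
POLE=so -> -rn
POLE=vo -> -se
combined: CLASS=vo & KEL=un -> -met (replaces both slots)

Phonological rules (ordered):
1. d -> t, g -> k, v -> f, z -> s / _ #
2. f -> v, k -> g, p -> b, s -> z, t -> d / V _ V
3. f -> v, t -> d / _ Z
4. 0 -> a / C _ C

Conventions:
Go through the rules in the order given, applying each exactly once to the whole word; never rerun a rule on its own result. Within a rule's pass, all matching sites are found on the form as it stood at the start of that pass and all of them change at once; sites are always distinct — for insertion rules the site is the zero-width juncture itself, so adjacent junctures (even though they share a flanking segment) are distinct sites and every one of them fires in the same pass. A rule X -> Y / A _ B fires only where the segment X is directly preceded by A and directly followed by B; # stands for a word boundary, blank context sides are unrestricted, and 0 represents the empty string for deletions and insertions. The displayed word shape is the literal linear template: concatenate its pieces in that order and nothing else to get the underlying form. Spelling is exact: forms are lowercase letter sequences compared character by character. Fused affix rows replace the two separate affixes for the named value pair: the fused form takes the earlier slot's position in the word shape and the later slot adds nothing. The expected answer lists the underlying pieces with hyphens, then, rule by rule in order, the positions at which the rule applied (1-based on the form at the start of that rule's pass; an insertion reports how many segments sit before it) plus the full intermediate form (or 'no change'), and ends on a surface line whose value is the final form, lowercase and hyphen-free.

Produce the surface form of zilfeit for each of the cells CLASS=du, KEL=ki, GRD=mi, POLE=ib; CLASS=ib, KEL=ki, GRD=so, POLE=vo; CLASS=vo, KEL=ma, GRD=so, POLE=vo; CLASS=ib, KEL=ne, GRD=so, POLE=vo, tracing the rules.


cell CLASS=du, KEL=ki, GRD=mi, POLE=ib:
underlying: peg-zilfeit-a-l-lan
1. d -> t, g -> k, v -> f, z -> s / _ #: no change
2. f -> v, k -> g, p -> b, s -> z, t -> d / V _ V: fires at position(s) 10: pegzilfeidallan
3. f -> v, t -> d / _ Z: no change
4. 0 -> a / C _ C: inserts after position(s) 3, 6, 12: pegazilafeidalalan
surface: pegazilafeidalalan

cell CLASS=ib, KEL=ki, GRD=so, POLE=vo:
underlying: fi-zilfeit-se-mu-lan
1. d -> t, g -> k, v -> f, z -> s / _ #: no change
2. f -> v, k -> g, p -> b, s -> z, t -> d / V _ V: no change
3. f -> v, t -> d / _ Z: no change
4. 0 -> a / C _ C: inserts after position(s) 5, 9: fizilafeitasemulan
surface: fizilafeitasemulan

cell CLASS=vo, KEL=ma, GRD=so, POLE=vo:
underlying: fi-zilfeit-se-ve-v
1. d -> t, g -> k, v -> f, z -> s / _ #: fires at position(s) 14: fizilfeitsevef
2. f -> v, k -> g, p -> b, s -> z, t -> d / V _ V: no change
3. f -> v, t -> d / _ Z: no change
4. 0 -> a / C _ C: inserts after position(s) 5, 9: fizilafeitasevef
surface: fizilafeitasevef

cell CLASS=ib, KEL=ne, GRD=so, POLE=vo:
underlying: fi-zilfeit-se-mu-siz
1. d -> t, g -> k, v -> f, z -> s / _ #: fires at position(s) 16: fizilfeitsemusis
2. f -> v, k -> g, p -> b, s -> z, t -> d / V _ V: fires at position(s) 14: fizilfeitsemuzis
3. f -> v, t -> d / _ Z: no change
4. 0 -> a / C _ C: inserts after position(s) 5, 9: fizilafeitasemuzis
surface: fizilafeitasemuzis


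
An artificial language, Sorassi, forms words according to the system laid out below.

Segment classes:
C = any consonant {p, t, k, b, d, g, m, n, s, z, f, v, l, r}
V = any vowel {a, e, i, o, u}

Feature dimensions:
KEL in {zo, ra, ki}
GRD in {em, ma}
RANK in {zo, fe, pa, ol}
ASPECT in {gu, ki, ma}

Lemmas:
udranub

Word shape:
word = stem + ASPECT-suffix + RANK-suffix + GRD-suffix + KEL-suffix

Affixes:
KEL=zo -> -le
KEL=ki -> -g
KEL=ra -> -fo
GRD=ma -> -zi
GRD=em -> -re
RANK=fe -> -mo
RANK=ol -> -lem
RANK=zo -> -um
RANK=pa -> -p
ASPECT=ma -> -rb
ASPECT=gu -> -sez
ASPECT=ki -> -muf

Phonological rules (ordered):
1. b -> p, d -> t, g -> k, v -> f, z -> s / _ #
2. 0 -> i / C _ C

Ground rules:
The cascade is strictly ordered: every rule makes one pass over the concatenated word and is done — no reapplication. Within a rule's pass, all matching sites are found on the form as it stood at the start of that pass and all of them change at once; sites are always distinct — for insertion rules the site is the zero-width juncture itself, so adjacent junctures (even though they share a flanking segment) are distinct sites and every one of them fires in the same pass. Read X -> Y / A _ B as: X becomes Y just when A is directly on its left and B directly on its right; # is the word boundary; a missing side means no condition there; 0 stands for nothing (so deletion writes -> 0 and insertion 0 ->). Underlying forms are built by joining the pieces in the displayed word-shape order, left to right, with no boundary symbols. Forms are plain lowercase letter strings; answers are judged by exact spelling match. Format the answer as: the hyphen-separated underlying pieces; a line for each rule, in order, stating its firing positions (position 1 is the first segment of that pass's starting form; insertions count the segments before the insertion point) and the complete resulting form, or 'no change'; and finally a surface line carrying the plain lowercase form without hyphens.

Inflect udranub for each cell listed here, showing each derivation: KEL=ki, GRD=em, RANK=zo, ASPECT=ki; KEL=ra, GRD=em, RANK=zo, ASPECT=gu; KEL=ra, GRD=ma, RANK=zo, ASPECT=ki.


cell KEL=ki, GRD=em, RANK=zo, ASPECT=ki:
underlying: udranub-muf-um-re-g
1. b -> p, d -> t, g -> k, v -> f, z -> s / _ #: fires at position(s) 15: udranubmufumrek
2. 0 -> i / C _ C: inserts after position(s) 2, 7, 12: udiranubimufumirek
surface: udiranubimufumirek

cell KEL=ra, GRD=em, RANK=zo, ASPECT=gu:
underlying: udranub-sez-um-re-fo
1. b -> p, d -> t, g -> k, v -> f, z -> s / _ #: no change
2. 0 -> i / C _ C: inserts after position(s) 2, 7, 12: udiranubisezumirefo
surface: udiranubisezumirefo

cell KEL=ra, GRD=ma, RANK=zo, ASPECT=ki:
underlying: udranub-muf-um-zi-fo
1. b -> p, d -> t, g -> k, v -> f, z -> s / _ #: no change
2. 0 -> i / C _ C: inserts after position(s) 2, 7, 12: udiranubimufumizifo
surface: udiranubimufumizifo


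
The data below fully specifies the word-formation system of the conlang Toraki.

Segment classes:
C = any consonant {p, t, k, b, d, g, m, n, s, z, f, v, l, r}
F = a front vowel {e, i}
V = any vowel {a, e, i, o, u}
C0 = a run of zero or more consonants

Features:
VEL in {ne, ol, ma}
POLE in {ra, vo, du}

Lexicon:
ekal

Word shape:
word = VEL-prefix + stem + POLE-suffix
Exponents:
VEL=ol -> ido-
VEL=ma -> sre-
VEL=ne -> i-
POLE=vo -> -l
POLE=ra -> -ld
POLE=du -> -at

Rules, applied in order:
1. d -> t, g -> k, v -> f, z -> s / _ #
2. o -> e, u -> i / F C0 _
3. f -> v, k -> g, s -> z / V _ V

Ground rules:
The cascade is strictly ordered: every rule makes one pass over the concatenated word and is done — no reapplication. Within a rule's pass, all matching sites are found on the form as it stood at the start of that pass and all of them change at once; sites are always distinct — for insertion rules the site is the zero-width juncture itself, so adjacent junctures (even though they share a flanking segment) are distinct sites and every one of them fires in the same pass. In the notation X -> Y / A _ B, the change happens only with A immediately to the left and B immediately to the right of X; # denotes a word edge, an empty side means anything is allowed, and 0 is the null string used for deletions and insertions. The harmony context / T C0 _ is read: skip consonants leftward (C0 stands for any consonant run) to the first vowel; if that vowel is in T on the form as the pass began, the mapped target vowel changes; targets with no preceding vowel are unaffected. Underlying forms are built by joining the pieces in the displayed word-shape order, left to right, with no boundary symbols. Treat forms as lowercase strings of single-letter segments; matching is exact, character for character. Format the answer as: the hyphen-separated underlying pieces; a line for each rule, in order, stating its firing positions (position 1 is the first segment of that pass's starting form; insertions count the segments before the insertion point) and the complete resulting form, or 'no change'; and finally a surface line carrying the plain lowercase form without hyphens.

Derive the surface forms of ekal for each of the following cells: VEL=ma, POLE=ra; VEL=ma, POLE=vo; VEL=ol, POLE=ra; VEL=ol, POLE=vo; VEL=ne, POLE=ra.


cell VEL=ma, POLE=ra:
underlying: sre-ekal-ld
1. d -> t, g -> k, v -> f, z -> s / _ #: fires at position(s) 9: sreekallt
2. o -> e, u -> i / F C0 _: no change
3. f -> v, k -> g, s -> z / V _ V: fires at position(s) 5: sreegallt
surface: sreegallt

cell VEL=ma, POLE=vo:
underlying: sre-ekal-l
1. d -> t, g -> k, v -> f, z -> s / _ #: no change
2. o -> e, u -> i / F C0 _: no change
3. f -> v, k -> g, s -> z / V _ V: fires at position(s) 5: sreegall
surface: sreegall

cell VEL=ol, POLE=ra:
underlying: ido-ekal-ld
1. d -> t, g -> k, v -> f, z -> s / _ #: fires at position(s) 9: idoekallt
2. o -> e, u -> i / F C0 _: fires at position(s) 3: ideekallt
3. f -> v, k -> g, s -> z / V _ V: fires at position(s) 5: ideegallt
surface: ideegallt

cell VEL=ol, POLE=vo:
underlying: ido-ekal-l
1. d -> t, g -> k, v -> f, z -> s / _ #: no change
2. o -> e, u -> i / F C0 _: fires at position(s) 3: ideekall
3. f -> v, k -> g, s -> z / V _ V: fires at position(s) 5: ideegall
surface: ideegall

cell VEL=ne, POLE=ra:
underlying: i-ekal-ld
1. d -> t, g -> k, v -> f, z -> s / _ #: fires at position(s) 7: iekallt
2. o -> e, u -> i / F C0 _: no change
3. f -> v, k -> g, s -> z / V _ V: fires at position(s) 3: iegallt
surface: iegallt


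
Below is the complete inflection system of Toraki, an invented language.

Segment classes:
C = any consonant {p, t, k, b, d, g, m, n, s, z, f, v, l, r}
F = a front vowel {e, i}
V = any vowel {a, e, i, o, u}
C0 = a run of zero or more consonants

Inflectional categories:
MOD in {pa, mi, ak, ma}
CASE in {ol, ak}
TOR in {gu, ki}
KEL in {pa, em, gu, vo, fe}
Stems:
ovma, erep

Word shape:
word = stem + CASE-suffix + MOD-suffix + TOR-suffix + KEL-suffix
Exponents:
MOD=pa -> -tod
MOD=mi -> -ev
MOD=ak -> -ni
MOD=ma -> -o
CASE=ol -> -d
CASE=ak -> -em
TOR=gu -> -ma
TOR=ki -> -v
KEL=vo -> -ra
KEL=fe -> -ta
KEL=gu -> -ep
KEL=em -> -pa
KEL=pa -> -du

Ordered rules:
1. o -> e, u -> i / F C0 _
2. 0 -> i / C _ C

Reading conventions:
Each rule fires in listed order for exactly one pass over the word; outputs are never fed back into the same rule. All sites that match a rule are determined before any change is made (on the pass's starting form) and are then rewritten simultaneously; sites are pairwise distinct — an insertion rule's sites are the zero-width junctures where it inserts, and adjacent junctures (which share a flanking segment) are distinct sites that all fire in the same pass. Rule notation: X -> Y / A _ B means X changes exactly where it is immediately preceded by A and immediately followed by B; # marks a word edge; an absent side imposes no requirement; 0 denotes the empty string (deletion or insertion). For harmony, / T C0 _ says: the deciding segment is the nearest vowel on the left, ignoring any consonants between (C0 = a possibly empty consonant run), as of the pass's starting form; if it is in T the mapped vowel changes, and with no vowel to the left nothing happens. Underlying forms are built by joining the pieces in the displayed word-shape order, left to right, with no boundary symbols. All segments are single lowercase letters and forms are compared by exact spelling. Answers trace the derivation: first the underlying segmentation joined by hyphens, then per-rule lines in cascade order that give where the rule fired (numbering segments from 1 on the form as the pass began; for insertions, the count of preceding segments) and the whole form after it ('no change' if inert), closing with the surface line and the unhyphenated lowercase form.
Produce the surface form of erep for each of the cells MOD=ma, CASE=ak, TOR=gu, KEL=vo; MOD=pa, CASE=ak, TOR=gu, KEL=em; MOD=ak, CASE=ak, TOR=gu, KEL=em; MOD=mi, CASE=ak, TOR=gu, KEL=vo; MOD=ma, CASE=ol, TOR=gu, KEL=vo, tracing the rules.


cell MOD=ma, CASE=ak, TOR=gu, KEL=vo:
underlying: erep-em-o-ma-ra
1. o -> e, u -> i / F C0 _: fires at position(s) 7: erepememara
2. 0 -> i / C _ C: no change
surface: erepememara

cell MOD=pa, CASE=ak, TOR=gu, KEL=em:
underlying: erep-em-tod-ma-pa
1. o -> e, u -> i / F C0 _: fires at position(s) 8: erepemtedmapa
2. 0 -> i / C _ C: inserts after position(s) 6, 9: erepemitedimapa
surface: erepemitedimapa

cell MOD=ak, CASE=ak, TOR=gu, KEL=em:
underlying: erep-em-ni-ma-pa
1. o -> e, u -> i / F C0 _: no change
2. 0 -> i / C _ C: inserts after position(s) 6: erepeminimapa
surface: erepeminimapa

cell MOD=mi, CASE=ak, TOR=gu, KEL=vo:
underlying: erep-em-ev-ma-ra
1. o -> e, u -> i / F C0 _: no change
2. 0 -> i / C _ C: inserts after position(s) 8: erepemevimara
surface: erepemevimara

cell MOD=ma, CASE=ol, TOR=gu, KEL=vo:
underlying: erep-d-o-ma-ra
1. o -> e, u -> i / F C0 _: fires at position(s) 6: erepdemara
2. 0 -> i / C _ C: inserts after position(s) 4: erepidemara
surface: erepidemara


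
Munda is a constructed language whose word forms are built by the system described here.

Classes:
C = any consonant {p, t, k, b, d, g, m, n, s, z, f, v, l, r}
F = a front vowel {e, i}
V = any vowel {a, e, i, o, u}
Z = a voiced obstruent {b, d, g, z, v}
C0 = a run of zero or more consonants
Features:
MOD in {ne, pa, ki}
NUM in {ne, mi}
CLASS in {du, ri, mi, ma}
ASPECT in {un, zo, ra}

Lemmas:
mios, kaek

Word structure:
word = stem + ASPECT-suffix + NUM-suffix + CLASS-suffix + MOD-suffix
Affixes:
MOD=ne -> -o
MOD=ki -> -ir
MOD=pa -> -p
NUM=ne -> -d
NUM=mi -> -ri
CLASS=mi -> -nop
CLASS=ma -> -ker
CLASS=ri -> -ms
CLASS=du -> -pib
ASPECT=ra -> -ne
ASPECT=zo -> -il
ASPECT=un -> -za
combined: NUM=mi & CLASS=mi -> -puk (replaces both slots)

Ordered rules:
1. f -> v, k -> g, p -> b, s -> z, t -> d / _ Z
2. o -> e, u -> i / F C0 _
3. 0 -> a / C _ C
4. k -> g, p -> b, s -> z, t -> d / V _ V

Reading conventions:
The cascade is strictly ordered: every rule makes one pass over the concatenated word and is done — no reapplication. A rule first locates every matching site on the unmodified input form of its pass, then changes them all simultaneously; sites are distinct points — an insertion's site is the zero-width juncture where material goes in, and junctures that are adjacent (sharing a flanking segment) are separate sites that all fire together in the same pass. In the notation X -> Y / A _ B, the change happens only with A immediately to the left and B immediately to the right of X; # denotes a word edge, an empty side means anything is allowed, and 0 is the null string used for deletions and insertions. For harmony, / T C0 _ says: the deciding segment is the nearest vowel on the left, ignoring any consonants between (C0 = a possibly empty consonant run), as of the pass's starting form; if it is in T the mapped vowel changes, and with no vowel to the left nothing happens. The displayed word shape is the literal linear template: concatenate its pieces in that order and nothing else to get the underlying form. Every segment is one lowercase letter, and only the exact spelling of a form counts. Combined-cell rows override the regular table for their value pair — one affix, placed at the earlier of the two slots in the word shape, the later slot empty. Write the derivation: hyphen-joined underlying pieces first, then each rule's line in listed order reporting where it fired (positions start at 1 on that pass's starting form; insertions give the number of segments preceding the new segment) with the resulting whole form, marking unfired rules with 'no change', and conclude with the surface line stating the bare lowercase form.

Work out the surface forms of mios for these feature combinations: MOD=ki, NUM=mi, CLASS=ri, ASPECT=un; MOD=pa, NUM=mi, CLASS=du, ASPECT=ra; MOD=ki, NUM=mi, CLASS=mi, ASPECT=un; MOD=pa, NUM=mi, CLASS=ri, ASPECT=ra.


cell MOD=ki, NUM=mi, CLASS=ri, ASPECT=un:
underlying: mios-za-ri-ms-ir
1. f -> v, k -> g, p -> b, s -> z, t -> d / _ Z: fires at position(s) 4: miozzarimsir
2. o -> e, u -> i / F C0 _: fires at position(s) 3: miezzarimsir
3. 0 -> a / C _ C: inserts after position(s) 4, 9: miezazarimasir
4. k -> g, p -> b, s -> z, t -> d / V _ V: fires at position(s) 12: miezazarimazir
surface: miezazarimazir

cell MOD=pa, NUM=mi, CLASS=du, ASPECT=ra:
underlying: mios-ne-ri-pib-p
1. f -> v, k -> g, p -> b, s -> z, t -> d / _ Z: no change
2. o -> e, u -> i / F C0 _: fires at position(s) 3: miesneripibp
3. 0 -> a / C _ C: inserts after position(s) 4, 11: miesaneripibap
4. k -> g, p -> b, s -> z, t -> d / V _ V: fires at position(s) 4, 10: miezaneribibap
surface: miezaneribibap

cell MOD=ki, NUM=mi, CLASS=mi, ASPECT=un:
underlying: mios-za-puk-ir
1. f -> v, k -> g, p -> b, s -> z, t -> d / _ Z: fires at position(s) 4: miozzapukir
2. o -> e, u -> i / F C0 _: fires at position(s) 3: miezzapukir
3. 0 -> a / C _ C: inserts after position(s) 4: miezazapukir
4. k -> g, p -> b, s -> z, t -> d / V _ V: fires at position(s) 8, 10: miezazabugir
surface: miezazabugir

cell MOD=pa, NUM=mi, CLASS=ri, ASPECT=ra:
underlying: mios-ne-ri-ms-p
1. f -> v, k -> g, p -> b, s -> z, t -> d / _ Z: no change
2. o -> e, u -> i / F C0 _: fires at position(s) 3: miesnerimsp
3. 0 -> a / C _ C: inserts after position(s) 4, 9, 10: miesanerimasap
4. k -> g, p -> b, s -> z, t -> d / V _ V: fires at position(s) 4, 12: miezanerimazap
surface: miezanerimazap


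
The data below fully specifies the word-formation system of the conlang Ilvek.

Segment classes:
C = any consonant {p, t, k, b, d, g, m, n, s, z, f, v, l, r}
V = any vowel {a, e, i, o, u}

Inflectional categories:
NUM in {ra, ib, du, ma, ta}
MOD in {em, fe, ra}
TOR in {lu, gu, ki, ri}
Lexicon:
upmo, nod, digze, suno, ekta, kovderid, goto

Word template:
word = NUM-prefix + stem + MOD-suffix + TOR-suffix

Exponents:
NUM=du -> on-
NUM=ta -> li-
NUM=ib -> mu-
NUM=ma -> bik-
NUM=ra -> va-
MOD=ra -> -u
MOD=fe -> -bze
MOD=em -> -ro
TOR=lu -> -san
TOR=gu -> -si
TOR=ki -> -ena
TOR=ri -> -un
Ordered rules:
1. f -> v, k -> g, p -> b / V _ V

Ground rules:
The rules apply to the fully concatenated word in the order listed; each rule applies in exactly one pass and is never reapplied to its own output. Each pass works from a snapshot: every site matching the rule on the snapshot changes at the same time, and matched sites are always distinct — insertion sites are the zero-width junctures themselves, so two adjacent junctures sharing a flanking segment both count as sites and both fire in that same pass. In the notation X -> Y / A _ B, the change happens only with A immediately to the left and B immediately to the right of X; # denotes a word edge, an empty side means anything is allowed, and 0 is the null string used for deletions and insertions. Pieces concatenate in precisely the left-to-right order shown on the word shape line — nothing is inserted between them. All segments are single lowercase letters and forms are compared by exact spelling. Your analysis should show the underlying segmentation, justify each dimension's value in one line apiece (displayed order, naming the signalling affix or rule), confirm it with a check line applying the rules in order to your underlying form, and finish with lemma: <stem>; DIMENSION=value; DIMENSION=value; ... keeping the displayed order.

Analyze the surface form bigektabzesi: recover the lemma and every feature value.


underlying: bik-ekta-bze-si
NUM=ma - signalled by the affix bik-
MOD=fe - signalled by the affix -bze
TOR=gu - signalled by the affix -si
check: bikektabzesi -> bigektabzesi
lemma: ekta; NUM=ma; MOD=fe; TOR=gu


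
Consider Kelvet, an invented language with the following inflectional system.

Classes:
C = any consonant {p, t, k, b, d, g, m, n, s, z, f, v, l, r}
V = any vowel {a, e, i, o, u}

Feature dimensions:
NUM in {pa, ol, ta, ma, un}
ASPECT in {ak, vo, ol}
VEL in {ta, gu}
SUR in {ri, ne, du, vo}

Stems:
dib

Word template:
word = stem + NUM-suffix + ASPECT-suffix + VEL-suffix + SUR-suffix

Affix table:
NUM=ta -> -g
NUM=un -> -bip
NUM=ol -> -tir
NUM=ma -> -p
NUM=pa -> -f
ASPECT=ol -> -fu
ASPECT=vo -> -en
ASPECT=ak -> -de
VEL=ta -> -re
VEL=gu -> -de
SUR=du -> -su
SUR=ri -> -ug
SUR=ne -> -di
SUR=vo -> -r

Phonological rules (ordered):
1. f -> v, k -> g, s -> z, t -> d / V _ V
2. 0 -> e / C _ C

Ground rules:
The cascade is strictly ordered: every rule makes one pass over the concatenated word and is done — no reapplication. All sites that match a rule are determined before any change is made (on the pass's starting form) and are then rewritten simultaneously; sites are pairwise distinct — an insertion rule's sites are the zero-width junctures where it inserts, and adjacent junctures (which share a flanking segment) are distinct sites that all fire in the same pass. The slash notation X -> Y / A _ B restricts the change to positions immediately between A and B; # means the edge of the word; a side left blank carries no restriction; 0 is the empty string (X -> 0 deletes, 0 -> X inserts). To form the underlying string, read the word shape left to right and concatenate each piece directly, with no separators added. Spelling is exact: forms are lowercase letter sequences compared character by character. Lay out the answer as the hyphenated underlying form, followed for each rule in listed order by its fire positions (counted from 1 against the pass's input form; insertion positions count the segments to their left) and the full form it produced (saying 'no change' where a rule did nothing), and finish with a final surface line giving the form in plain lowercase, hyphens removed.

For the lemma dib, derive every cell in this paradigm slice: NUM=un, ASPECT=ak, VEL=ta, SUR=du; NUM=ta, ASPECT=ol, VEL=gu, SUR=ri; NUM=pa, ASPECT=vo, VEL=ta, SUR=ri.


cell NUM=un, ASPECT=ak, VEL=ta, SUR=du:
underlying: dib-bip-de-re-su
1. f -> v, k -> g, s -> z, t -> d / V _ V: fires at position(s) 11: dibbipderezu
2. 0 -> e / C _ C: inserts after position(s) 3, 6: dibebipederezu
surface: dibebipederezu

cell NUM=ta, ASPECT=ol, VEL=gu, SUR=ri:
underlying: dib-g-fu-de-ug
1. f -> v, k -> g, s -> z, t -> d / V _ V: no change
2. 0 -> e / C _ C: inserts after position(s) 3, 4: dibegefudeug
surface: dibegefudeug

cell NUM=pa, ASPECT=vo, VEL=ta, SUR=ri:
underlying: dib-f-en-re-ug
1. f -> v, k -> g, s -> z, t -> d / V _ V: no change
2. 0 -> e / C _ C: inserts after position(s) 3, 6: dibefenereug
surface: dibefenereug
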